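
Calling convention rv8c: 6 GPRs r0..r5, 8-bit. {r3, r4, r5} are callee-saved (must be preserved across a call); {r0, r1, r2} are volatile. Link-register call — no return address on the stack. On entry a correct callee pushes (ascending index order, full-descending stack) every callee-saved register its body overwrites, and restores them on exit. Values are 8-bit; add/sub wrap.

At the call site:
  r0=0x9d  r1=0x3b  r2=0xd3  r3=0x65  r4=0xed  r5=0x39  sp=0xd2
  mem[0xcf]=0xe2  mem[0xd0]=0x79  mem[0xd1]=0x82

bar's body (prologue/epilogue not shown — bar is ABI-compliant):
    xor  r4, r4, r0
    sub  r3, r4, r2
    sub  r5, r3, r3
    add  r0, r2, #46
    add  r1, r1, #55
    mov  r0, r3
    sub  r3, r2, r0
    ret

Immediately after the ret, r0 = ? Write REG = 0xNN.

prologue: push r3 → mem[0xd1]=0x65, sp=0xd1
prologue: push r4 → mem[0xd0]=0xed, sp=0xd0
prologue: push r5 → mem[0xcf]=0x39, sp=0xcf
body[0] xor  r4, r4, r0 → r4=0x70
body[1] sub  r3, r4, r2 → r3=0x9d
body[2] sub  r5, r3, r3 → r5=0x00
body[3] add  r0, r2, #46 → r0=0x01
body[4] add  r1, r1, #55 → r1=0x72
body[5] mov  r0, r3 → r0=0x9d
body[6] sub  r3, r2, r0 → r3=0x36
epilogue: pop r5=0x39, sp=0xd0
epilogue: pop r4=0xed, sp=0xd1
epilogue: pop r3=0x65, sp=0xd2
r0 is caller-saved → body value

REG = 0x9d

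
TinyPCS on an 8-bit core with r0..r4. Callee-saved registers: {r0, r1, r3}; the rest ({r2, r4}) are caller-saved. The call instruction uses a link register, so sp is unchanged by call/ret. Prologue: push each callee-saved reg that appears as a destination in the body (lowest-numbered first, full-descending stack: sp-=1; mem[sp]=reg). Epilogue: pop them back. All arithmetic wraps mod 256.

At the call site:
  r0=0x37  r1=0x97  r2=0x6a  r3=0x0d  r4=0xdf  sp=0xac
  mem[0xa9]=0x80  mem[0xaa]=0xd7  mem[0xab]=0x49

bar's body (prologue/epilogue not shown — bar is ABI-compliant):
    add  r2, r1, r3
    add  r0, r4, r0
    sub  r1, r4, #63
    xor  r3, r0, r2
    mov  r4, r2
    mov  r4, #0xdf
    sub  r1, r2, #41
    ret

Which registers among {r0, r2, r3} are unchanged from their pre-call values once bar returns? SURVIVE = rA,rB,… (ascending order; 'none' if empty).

prologue: push r0 -> mem[0xab]=0x37, sp=0xab
prologue: push r1 -> mem[0xaa]=0x97, sp=0xaa
prologue: push r3 -> mem[0xa9]=0x0d, sp=0xa9
body[0] add  r2, r1, r3 -> r2=0xa4
body[1] add  r0, r4, r0 -> r0=0x16
body[2] sub  r1, r4, #63 -> r1=0xa0
body[3] xor  r3, r0, r2 -> r3=0xb2
body[4] mov  r4, r2 -> r4=0xa4
body[5] mov  r4, #0xdf -> r4=0xdf
body[6] sub  r1, r2, #41 -> r1=0x7b
epilogue: pop r3=0x0d, sp=0xaa
epilogue: pop r1=0x97, sp=0xab
epilogue: pop r0=0x37, sp=0xac
r0: callee-saved, written=True
r2: caller-saved, written=True
r3: callee-saved, written=True

SURVIVE = r0,r3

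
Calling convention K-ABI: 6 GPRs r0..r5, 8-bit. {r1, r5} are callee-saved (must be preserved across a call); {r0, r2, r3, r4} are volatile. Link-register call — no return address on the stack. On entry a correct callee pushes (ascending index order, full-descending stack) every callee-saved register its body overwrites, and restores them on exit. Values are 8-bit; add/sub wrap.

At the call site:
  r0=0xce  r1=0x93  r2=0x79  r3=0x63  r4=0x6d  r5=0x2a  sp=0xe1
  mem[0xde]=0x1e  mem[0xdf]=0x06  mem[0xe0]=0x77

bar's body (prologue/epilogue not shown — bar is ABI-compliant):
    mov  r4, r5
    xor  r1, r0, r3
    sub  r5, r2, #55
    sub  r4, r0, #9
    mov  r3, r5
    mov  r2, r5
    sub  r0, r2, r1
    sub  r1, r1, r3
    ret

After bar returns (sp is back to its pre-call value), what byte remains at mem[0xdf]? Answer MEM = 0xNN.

prologue: push r1 → mem[0xe0]=0x93, sp=0xe0
prologue: push r5 → mem[0xdf]=0x2a, sp=0xdf
body[0] mov  r4, r5 → r4=0x2a
body[1] xor  r1, r0, r3 → r1=0xad
body[2] sub  r5, r2, #55 → r5=0x42
body[3] sub  r4, r0, #9 → r4=0xc5
body[4] mov  r3, r5 → r3=0x42
body[5] mov  r2, r5 → r2=0x42
body[6] sub  r0, r2, r1 → r0=0x95
body[7] sub  r1, r1, r3 → r1=0x6b
epilogue: pop r5=0x2a, sp=0xe0
epilogue: pop r1=0x93, sp=0xe1
prologue pushed ['r1', 'r5'] at ['0xe0', '0xdf']

MEM = 0x2a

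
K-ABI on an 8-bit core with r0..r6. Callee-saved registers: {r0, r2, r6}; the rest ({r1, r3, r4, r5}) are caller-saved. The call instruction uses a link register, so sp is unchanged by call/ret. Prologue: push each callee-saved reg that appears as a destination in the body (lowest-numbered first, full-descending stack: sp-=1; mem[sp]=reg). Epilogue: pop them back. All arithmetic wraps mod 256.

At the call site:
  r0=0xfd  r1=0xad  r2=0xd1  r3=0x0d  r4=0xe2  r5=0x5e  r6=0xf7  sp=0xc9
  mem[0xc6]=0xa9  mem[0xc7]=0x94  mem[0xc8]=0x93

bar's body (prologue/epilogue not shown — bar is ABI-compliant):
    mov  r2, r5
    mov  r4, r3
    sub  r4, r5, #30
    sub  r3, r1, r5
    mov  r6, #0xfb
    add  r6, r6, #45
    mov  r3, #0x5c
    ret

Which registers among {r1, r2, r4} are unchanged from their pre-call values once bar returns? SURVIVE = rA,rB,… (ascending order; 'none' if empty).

prologue: push r2 → mem[0xc8]=0xd1, sp=0xc8
prologue: push r6 → mem[0xc7]=0xf7, sp=0xc7
body[0] mov  r2, r5 → r2=0x5e
body[1] mov  r4, r3 → r4=0x0d
body[2] sub  r4, r5, #30 → r4=0x40
body[3] sub  r3, r1, r5 → r3=0x4f
body[4] mov  r6, #0xfb → r6=0xfb
body[5] add  r6, r6, #45 → r6=0x28
body[6] mov  r3, #0x5c → r3=0x5c
epilogue: pop r6=0xf7, sp=0xc8
epilogue: pop r2=0xd1, sp=0xc9
r1: caller-saved, written=False
r2: callee-saved, written=True
r4: caller-saved, written=True

SURVIVE = r1,r2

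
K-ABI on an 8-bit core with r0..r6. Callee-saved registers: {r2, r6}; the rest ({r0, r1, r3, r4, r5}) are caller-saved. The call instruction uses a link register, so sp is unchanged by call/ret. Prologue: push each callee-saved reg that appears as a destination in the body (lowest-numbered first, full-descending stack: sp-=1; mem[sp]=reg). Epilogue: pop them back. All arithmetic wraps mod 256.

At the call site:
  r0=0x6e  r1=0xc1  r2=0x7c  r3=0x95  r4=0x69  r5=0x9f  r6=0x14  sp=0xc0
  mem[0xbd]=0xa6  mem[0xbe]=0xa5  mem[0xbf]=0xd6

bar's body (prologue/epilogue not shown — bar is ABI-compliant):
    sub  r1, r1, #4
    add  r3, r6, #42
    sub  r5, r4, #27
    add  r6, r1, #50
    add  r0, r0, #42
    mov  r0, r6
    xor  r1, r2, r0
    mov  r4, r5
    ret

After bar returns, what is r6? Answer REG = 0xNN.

prologue: push r6 -> mem[0xbf]=0x14, sp=0xbf
body[0] sub  r1, r1, #4 -> r1=0xbd
body[1] add  r3, r6, #42 -> r3=0x3e
body[2] sub  r5, r4, #27 -> r5=0x4e
body[3] add  r6, r1, #50 -> r6=0xef
body[4] add  r0, r0, #42 -> r0=0x98
body[5] mov  r0, r6 -> r0=0xef
body[6] xor  r1, r2, r0 -> r1=0x93
body[7] mov  r4, r5 -> r4=0x4e
epilogue: pop r6=0x14, sp=0xc0
r6 is callee-saved -> restored

REG = 0x14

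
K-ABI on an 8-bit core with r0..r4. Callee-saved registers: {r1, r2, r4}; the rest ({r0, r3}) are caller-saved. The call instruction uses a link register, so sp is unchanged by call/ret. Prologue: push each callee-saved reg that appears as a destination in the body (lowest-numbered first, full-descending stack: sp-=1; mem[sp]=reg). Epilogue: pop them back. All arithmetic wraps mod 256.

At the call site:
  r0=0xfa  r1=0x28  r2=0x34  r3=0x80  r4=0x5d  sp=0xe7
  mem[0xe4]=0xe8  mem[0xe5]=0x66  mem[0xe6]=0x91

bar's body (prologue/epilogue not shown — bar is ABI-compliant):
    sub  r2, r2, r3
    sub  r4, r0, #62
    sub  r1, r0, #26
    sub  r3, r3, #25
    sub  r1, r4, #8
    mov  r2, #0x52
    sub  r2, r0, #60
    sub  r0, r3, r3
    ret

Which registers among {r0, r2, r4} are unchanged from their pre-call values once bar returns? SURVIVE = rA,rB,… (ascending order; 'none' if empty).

SURVIVE = r2,r4

prologue: push r1 -> mem[0xe6]=0x28, sp=0xe6
prologue: push r2 -> mem[0xe5]=0x34, sp=0xe5
prologue: push r4 -> mem[0xe4]=0x5d, sp=0xe4
body[0] sub  r2, r2, r3 -> r2=0xb4
body[1] sub  r4, r0, #62 -> r4=0xbc
body[2] sub  r1, r0, #26 -> r1=0xe0
body[3] sub  r3, r3, #25 -> r3=0x67
body[4] sub  r1, r4, #8 -> r1=0xb4
body[5] mov  r2, #0x52 -> r2=0x52
body[6] sub  r2, r0, #60 -> r2=0xbe
body[7] sub  r0, r3, r3 -> r0=0x00
epilogue: pop r4=0x5d, sp=0xe5
epilogue: pop r2=0x34, sp=0xe6
epilogue: pop r1=0x28, sp=0xe7
r0: caller-saved, written=True
r2: callee-saved, written=True
r4: callee-saved, written=True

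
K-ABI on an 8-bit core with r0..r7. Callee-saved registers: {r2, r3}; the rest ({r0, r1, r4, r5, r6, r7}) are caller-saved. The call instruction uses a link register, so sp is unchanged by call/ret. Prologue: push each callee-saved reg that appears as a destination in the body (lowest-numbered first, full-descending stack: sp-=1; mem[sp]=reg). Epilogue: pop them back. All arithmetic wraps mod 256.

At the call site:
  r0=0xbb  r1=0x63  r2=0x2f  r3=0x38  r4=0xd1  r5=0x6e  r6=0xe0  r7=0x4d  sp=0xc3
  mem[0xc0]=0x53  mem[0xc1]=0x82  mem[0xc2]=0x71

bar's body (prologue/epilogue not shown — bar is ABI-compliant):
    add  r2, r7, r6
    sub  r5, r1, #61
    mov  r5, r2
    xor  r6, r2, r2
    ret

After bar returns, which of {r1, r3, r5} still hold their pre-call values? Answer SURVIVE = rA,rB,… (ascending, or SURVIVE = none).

SURVIVE = r1,r3

prologue: push r2 -> mem[0xc2]=0x2f, sp=0xc2
body[0] add  r2, r7, r6 -> r2=0x2d
body[1] sub  r5, r1, #61 -> r5=0x26
body[2] mov  r5, r2 -> r5=0x2d
body[3] xor  r6, r2, r2 -> r6=0x00
epilogue: pop r2=0x2f, sp=0xc3
r1: caller-saved, written=False
r3: callee-saved, written=False
r5: caller-saved, written=True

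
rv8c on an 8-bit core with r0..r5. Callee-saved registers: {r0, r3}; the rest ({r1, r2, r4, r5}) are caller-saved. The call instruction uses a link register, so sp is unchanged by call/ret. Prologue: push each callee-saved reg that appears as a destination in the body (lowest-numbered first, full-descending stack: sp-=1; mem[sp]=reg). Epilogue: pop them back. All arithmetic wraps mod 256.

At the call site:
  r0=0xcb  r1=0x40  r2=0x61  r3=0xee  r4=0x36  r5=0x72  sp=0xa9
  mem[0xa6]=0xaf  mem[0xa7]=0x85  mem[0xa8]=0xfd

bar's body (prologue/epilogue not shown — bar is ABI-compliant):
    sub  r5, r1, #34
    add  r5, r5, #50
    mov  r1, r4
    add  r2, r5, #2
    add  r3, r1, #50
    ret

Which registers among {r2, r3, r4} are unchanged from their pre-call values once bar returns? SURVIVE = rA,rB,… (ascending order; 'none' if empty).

SURVIVE = r3,r4

prologue: push r3 -> mem[0xa8]=0xee, sp=0xa8
body[0] sub  r5, r1, #34 -> r5=0x1e
body[1] add  r5, r5, #50 -> r5=0x50
body[2] mov  r1, r4 -> r1=0x36
body[3] add  r2, r5, #2 -> r2=0x52
body[4] add  r3, r1, #50 -> r3=0x68
epilogue: pop r3=0xee, sp=0xa9
r2: caller-saved, written=True
r3: callee-saved, written=True
r4: caller-saved, written=False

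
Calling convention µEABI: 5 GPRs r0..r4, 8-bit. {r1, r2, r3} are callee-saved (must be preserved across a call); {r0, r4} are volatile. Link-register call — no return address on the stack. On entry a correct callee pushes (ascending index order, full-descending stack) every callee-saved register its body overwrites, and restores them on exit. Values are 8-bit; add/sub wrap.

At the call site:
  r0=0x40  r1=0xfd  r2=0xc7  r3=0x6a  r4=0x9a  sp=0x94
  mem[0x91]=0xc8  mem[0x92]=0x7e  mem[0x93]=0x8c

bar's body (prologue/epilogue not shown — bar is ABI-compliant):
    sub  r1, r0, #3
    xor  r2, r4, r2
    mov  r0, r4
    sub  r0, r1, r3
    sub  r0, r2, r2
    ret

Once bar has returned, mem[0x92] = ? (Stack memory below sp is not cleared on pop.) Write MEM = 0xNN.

MEM = 0xc7

prologue: push r1 -> mem[0x93]=0xfd, sp=0x93
prologue: push r2 -> mem[0x92]=0xc7, sp=0x92
body[0] sub  r1, r0, #3 -> r1=0x3d
body[1] xor  r2, r4, r2 -> r2=0x5d
body[2] mov  r0, r4 -> r0=0x9a
body[3] sub  r0, r1, r3 -> r0=0xd3
body[4] sub  r0, r2, r2 -> r0=0x00
epilogue: pop r2=0xc7, sp=0x93
epilogue: pop r1=0xfd, sp=0x94
prologue pushed ['r1', 'r2'] at ['0x93', '0x92']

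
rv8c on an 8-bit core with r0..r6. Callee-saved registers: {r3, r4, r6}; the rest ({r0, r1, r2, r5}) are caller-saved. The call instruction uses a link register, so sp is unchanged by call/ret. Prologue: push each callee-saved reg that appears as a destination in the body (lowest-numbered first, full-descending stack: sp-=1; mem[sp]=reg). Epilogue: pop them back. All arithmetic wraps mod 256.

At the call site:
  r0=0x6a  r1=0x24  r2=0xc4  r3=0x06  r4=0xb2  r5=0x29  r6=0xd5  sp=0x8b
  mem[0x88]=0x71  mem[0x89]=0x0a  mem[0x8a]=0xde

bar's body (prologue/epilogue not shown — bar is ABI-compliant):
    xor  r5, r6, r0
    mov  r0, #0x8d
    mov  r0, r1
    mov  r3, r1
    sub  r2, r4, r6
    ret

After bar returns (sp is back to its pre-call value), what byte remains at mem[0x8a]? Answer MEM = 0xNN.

prologue: push r3 → mem[0x8a]=0x06, sp=0x8a
body[0] xor  r5, r6, r0 → r5=0xbf
body[1] mov  r0, #0x8d → r0=0x8d
body[2] mov  r0, r1 → r0=0x24
body[3] mov  r3, r1 → r3=0x24
body[4] sub  r2, r4, r6 → r2=0xdd
epilogue: pop r3=0x06, sp=0x8b
prologue pushed ['r3'] at ['0x8a']

MEM = 0x06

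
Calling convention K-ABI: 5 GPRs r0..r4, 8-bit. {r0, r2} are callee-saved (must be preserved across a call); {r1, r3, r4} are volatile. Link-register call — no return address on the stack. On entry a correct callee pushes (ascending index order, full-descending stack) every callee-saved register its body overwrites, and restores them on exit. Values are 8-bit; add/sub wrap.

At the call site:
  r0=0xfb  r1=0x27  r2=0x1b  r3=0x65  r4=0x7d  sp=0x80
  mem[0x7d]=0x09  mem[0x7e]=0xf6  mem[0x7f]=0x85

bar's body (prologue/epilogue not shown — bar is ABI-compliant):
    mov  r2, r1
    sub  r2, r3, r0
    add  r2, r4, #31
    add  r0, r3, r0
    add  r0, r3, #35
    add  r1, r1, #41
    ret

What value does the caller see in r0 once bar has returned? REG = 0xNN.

prologue: push r0 → mem[0x7f]=0xfb, sp=0x7f
prologue: push r2 → mem[0x7e]=0x1b, sp=0x7e
body[0] mov  r2, r1 → r2=0x27
body[1] sub  r2, r3, r0 → r2=0x6a
body[2] add  r2, r4, #31 → r2=0x9c
body[3] add  r0, r3, r0 → r0=0x60
body[4] add  r0, r3, #35 → r0=0x88
body[5] add  r1, r1, #41 → r1=0x50
epilogue: pop r2=0x1b, sp=0x7f
epilogue: pop r0=0xfb, sp=0x80
r0 is callee-saved → restored

REG = 0xfb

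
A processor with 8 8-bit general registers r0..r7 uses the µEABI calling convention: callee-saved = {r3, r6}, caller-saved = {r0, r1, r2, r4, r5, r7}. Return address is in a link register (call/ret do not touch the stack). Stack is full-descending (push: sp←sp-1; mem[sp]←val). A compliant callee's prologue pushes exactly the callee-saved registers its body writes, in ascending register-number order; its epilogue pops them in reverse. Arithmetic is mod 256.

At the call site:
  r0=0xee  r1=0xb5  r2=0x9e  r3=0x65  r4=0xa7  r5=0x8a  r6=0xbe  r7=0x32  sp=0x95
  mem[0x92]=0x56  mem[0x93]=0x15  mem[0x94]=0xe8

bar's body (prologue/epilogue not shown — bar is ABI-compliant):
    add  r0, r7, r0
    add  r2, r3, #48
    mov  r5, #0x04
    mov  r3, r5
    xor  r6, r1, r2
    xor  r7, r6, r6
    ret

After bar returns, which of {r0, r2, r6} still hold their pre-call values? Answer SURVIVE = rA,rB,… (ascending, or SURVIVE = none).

prologue: push r3 -> mem[0x94]=0x65, sp=0x94
prologue: push r6 -> mem[0x93]=0xbe, sp=0x93
body[0] add  r0, r7, r0 -> r0=0x20
body[1] add  r2, r3, #48 -> r2=0x95
body[2] mov  r5, #0x04 -> r5=0x04
body[3] mov  r3, r5 -> r3=0x04
body[4] xor  r6, r1, r2 -> r6=0x20
body[5] xor  r7, r6, r6 -> r7=0x00
epilogue: pop r6=0xbe, sp=0x94
epilogue: pop r3=0x65, sp=0x95
r0: caller-saved, written=True
r2: caller-saved, written=True
r6: callee-saved, written=True

SURVIVE = r6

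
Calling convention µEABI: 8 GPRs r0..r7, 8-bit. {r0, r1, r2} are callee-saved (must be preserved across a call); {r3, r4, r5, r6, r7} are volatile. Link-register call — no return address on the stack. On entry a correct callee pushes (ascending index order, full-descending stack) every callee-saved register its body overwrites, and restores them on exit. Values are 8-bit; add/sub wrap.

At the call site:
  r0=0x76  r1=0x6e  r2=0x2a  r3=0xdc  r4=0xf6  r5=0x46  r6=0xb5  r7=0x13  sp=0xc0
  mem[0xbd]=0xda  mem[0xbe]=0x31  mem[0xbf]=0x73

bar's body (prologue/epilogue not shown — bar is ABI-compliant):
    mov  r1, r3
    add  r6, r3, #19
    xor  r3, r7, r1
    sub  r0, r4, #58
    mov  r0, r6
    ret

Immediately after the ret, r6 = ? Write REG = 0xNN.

prologue: push r0 → mem[0xbf]=0x76, sp=0xbf
prologue: push r1 → mem[0xbe]=0x6e, sp=0xbe
body[0] mov  r1, r3 → r1=0xdc
body[1] add  r6, r3, #19 → r6=0xef
body[2] xor  r3, r7, r1 → r3=0xcf
body[3] sub  r0, r4, #58 → r0=0xbc
body[4] mov  r0, r6 → r0=0xef
epilogue: pop r1=0x6e, sp=0xbf
epilogue: pop r0=0x76, sp=0xc0
r6 is caller-saved → body value

REG = 0xef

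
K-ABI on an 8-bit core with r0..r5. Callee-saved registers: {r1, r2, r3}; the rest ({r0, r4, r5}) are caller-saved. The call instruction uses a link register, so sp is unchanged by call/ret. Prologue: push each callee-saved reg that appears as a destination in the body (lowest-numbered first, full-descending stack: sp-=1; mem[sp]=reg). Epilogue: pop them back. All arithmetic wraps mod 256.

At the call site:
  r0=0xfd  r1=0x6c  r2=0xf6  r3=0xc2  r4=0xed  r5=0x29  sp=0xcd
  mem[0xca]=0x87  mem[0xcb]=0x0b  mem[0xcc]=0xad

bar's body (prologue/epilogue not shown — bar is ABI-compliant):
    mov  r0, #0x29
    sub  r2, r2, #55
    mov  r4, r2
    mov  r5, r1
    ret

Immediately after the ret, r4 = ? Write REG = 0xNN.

prologue: push r2 -> mem[0xcc]=0xf6, sp=0xcc
body[0] mov  r0, #0x29 -> r0=0x29
body[1] sub  r2, r2, #55 -> r2=0xbf
body[2] mov  r4, r2 -> r4=0xbf
body[3] mov  r5, r1 -> r5=0x6c
epilogue: pop r2=0xf6, sp=0xcd
r4 is caller-saved -> body value

REG = 0xbf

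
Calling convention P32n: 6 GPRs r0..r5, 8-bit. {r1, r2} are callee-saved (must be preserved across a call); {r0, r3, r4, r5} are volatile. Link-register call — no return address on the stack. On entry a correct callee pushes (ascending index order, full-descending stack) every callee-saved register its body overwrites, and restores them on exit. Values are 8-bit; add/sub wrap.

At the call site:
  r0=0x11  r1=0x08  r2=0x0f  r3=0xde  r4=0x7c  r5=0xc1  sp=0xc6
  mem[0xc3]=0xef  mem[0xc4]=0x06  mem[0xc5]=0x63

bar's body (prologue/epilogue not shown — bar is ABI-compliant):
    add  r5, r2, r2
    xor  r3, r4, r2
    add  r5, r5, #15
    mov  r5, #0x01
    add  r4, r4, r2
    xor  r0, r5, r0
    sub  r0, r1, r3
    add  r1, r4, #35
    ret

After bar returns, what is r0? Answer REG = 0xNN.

REG = 0x95

prologue: push r1 → mem[0xc5]=0x08, sp=0xc5
body[0] add  r5, r2, r2 → r5=0x1e
body[1] xor  r3, r4, r2 → r3=0x73
body[2] add  r5, r5, #15 → r5=0x2d
body[3] mov  r5, #0x01 → r5=0x01
body[4] add  r4, r4, r2 → r4=0x8b
body[5] xor  r0, r5, r0 → r0=0x10
body[6] sub  r0, r1, r3 → r0=0x95
body[7] add  r1, r4, #35 → r1=0xae
epilogue: pop r1=0x08, sp=0xc6
r0 is caller-saved → body value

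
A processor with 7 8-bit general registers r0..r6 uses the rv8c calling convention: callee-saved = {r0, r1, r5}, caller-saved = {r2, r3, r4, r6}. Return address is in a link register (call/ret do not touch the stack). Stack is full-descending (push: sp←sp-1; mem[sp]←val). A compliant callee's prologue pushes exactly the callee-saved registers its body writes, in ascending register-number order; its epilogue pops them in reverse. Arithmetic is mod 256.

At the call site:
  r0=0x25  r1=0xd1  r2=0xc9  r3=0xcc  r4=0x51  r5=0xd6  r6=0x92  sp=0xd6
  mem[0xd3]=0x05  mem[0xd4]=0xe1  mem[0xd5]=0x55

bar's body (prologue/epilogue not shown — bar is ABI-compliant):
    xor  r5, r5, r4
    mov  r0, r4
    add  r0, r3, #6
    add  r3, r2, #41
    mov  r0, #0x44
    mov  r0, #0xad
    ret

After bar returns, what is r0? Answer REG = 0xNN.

REG = 0x25

prologue: push r0 -> mem[0xd5]=0x25, sp=0xd5
prologue: push r5 -> mem[0xd4]=0xd6, sp=0xd4
body[0] xor  r5, r5, r4 -> r5=0x87
body[1] mov  r0, r4 -> r0=0x51
body[2] add  r0, r3, #6 -> r0=0xd2
body[3] add  r3, r2, #41 -> r3=0xf2
body[4] mov  r0, #0x44 -> r0=0x44
body[5] mov  r0, #0xad -> r0=0xad
epilogue: pop r5=0xd6, sp=0xd5
epilogue: pop r0=0x25, sp=0xd6
r0 is callee-saved -> restored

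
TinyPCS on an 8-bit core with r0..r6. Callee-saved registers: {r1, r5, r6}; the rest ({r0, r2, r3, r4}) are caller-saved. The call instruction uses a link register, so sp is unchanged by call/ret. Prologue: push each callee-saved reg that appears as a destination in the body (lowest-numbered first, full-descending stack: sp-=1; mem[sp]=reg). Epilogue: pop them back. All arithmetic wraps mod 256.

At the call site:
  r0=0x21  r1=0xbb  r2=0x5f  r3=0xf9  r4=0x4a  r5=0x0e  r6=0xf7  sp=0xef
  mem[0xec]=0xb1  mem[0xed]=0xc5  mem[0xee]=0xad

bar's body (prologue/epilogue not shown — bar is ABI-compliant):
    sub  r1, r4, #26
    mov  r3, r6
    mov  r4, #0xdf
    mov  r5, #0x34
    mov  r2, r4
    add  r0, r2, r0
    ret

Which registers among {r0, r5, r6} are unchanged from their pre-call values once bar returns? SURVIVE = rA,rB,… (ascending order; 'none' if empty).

SURVIVE = r5,r6

prologue: push r1 → mem[0xee]=0xbb, sp=0xee
prologue: push r5 → mem[0xed]=0x0e, sp=0xed
body[0] sub  r1, r4, #26 → r1=0x30
body[1] mov  r3, r6 → r3=0xf7
body[2] mov  r4, #0xdf → r4=0xdf
body[3] mov  r5, #0x34 → r5=0x34
body[4] mov  r2, r4 → r2=0xdf
body[5] add  r0, r2, r0 → r0=0x00
epilogue: pop r5=0x0e, sp=0xee
epilogue: pop r1=0xbb, sp=0xef
r0: caller-saved, written=True
r5: callee-saved, written=True
r6: callee-saved, written=False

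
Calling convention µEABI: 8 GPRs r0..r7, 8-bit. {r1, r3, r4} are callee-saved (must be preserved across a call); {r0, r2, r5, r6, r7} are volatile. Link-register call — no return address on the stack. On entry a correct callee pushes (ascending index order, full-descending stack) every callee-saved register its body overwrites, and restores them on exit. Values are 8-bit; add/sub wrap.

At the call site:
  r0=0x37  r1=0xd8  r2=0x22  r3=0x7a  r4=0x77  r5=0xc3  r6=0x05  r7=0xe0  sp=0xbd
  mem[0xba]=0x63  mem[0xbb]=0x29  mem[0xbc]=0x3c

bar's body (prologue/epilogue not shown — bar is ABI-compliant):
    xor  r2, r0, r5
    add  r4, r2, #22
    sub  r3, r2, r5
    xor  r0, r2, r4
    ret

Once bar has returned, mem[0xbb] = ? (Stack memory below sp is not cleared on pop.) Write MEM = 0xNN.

prologue: push r3 → mem[0xbc]=0x7a, sp=0xbc
prologue: push r4 → mem[0xbb]=0x77, sp=0xbb
body[0] xor  r2, r0, r5 → r2=0xf4
body[1] add  r4, r2, #22 → r4=0x0a
body[2] sub  r3, r2, r5 → r3=0x31
body[3] xor  r0, r2, r4 → r0=0xfe
epilogue: pop r4=0x77, sp=0xbc
epilogue: pop r3=0x7a, sp=0xbd
prologue pushed ['r3', 'r4'] at ['0xbc', '0xbb']

MEM = 0x77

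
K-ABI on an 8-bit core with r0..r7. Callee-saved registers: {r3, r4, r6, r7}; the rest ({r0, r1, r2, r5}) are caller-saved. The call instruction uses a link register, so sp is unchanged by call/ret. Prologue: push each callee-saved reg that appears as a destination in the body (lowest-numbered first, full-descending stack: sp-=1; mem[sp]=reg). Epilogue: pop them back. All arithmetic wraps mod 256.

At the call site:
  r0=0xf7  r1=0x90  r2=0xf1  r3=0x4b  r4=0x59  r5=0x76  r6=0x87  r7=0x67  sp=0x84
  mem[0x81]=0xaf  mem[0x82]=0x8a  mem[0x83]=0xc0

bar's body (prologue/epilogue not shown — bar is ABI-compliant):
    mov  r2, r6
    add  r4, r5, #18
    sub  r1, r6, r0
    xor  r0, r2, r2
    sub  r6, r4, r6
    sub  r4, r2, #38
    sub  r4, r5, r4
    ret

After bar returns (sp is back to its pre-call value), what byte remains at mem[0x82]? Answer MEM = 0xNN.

prologue: push r4 → mem[0x83]=0x59, sp=0x83
prologue: push r6 → mem[0x82]=0x87, sp=0x82
body[0] mov  r2, r6 → r2=0x87
body[1] add  r4, r5, #18 → r4=0x88
body[2] sub  r1, r6, r0 → r1=0x90
body[3] xor  r0, r2, r2 → r0=0x00
body[4] sub  r6, r4, r6 → r6=0x01
body[5] sub  r4, r2, #38 → r4=0x61
body[6] sub  r4, r5, r4 → r4=0x15
epilogue: pop r6=0x87, sp=0x83
epilogue: pop r4=0x59, sp=0x84
prologue pushed ['r4', 'r6'] at ['0x83', '0x82']

MEM = 0x87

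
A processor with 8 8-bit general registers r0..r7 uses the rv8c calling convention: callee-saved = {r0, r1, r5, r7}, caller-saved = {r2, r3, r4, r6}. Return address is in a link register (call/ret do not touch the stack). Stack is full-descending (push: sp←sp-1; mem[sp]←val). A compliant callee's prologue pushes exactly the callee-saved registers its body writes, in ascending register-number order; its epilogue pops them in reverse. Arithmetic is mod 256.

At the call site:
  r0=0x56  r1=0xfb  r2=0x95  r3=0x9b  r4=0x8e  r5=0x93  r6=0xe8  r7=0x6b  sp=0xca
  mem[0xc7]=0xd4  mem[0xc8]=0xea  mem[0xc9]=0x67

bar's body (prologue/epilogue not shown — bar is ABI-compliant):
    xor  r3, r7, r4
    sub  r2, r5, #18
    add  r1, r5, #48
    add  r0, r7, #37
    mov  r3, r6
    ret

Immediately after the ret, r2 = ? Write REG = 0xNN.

prologue: push r0 -> mem[0xc9]=0x56, sp=0xc9
prologue: push r1 -> mem[0xc8]=0xfb, sp=0xc8
body[0] xor  r3, r7, r4 -> r3=0xe5
body[1] sub  r2, r5, #18 -> r2=0x81
body[2] add  r1, r5, #48 -> r1=0xc3
body[3] add  r0, r7, #37 -> r0=0x90
body[4] mov  r3, r6 -> r3=0xe8
epilogue: pop r1=0xfb, sp=0xc9
epilogue: pop r0=0x56, sp=0xca
r2 is caller-saved -> body value

REG = 0x81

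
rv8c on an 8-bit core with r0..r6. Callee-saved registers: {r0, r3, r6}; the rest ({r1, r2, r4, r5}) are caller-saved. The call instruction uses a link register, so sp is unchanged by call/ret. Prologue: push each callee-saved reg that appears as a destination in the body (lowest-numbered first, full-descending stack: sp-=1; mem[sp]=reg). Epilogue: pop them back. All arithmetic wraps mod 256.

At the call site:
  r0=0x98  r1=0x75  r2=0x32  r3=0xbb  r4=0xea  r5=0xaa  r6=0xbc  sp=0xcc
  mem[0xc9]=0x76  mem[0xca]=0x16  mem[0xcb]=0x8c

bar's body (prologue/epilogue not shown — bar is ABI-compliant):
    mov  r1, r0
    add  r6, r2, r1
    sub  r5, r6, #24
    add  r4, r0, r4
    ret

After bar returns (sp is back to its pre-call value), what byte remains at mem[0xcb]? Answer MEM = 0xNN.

prologue: push r6 → mem[0xcb]=0xbc, sp=0xcb
body[0] mov  r1, r0 → r1=0x98
body[1] add  r6, r2, r1 → r6=0xca
body[2] sub  r5, r6, #24 → r5=0xb2
body[3] add  r4, r0, r4 → r4=0x82
epilogue: pop r6=0xbc, sp=0xcc
prologue pushed ['r6'] at ['0xcb']

MEM = 0xbc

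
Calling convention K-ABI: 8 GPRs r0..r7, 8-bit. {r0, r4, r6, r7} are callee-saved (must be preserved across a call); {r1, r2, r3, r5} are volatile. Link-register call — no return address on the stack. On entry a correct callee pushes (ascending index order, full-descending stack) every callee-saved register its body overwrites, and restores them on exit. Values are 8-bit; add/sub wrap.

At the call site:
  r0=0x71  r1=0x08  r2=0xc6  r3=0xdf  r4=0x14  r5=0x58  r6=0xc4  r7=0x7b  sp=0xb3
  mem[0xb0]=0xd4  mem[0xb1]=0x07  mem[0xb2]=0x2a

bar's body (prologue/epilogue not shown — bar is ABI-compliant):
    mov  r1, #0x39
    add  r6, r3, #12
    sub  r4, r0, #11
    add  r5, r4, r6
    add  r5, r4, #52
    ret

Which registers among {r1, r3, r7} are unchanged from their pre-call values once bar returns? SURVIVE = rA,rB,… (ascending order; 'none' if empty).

prologue: push r4 -> mem[0xb2]=0x14, sp=0xb2
prologue: push r6 -> mem[0xb1]=0xc4, sp=0xb1
body[0] mov  r1, #0x39 -> r1=0x39
body[1] add  r6, r3, #12 -> r6=0xeb
body[2] sub  r4, r0, #11 -> r4=0x66
body[3] add  r5, r4, r6 -> r5=0x51
body[4] add  r5, r4, #52 -> r5=0x9a
epilogue: pop r6=0xc4, sp=0xb2
epilogue: pop r4=0x14, sp=0xb3
r1: caller-saved, written=True
r3: caller-saved, written=False
r7: callee-saved, written=False

SURVIVE = r3,r7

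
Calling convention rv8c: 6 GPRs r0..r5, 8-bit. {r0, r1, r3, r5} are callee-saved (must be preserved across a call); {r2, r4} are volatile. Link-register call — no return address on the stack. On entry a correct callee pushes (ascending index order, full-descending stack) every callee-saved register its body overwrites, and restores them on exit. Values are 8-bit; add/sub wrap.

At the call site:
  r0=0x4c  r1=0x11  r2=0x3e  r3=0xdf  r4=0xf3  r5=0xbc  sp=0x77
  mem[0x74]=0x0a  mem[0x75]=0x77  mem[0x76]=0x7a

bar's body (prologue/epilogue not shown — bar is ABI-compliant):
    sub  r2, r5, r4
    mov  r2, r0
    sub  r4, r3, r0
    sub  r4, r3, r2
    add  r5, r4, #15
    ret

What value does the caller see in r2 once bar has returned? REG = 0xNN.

REG = 0x4c

prologue: push r5 -> mem[0x76]=0xbc, sp=0x76
body[0] sub  r2, r5, r4 -> r2=0xc9
body[1] mov  r2, r0 -> r2=0x4c
body[2] sub  r4, r3, r0 -> r4=0x93
body[3] sub  r4, r3, r2 -> r4=0x93
body[4] add  r5, r4, #15 -> r5=0xa2
epilogue: pop r5=0xbc, sp=0x77
r2 is caller-saved -> body value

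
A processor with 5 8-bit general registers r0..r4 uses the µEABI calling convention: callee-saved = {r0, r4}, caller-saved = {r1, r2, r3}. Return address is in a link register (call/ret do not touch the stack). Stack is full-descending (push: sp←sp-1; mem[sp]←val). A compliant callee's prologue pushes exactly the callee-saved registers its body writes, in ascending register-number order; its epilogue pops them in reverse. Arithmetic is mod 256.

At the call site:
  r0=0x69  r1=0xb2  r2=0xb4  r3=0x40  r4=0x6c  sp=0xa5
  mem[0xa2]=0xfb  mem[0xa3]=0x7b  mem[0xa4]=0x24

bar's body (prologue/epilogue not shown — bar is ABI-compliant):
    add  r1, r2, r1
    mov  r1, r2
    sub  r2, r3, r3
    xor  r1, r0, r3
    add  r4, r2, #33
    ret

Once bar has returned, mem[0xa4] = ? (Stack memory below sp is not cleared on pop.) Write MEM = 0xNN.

prologue: push r4 -> mem[0xa4]=0x6c, sp=0xa4
body[0] add  r1, r2, r1 -> r1=0x66
body[1] mov  r1, r2 -> r1=0xb4
body[2] sub  r2, r3, r3 -> r2=0x00
body[3] xor  r1, r0, r3 -> r1=0x29
body[4] add  r4, r2, #33 -> r4=0x21
epilogue: pop r4=0x6c, sp=0xa5
prologue pushed ['r4'] at ['0xa4']

MEM = 0x6c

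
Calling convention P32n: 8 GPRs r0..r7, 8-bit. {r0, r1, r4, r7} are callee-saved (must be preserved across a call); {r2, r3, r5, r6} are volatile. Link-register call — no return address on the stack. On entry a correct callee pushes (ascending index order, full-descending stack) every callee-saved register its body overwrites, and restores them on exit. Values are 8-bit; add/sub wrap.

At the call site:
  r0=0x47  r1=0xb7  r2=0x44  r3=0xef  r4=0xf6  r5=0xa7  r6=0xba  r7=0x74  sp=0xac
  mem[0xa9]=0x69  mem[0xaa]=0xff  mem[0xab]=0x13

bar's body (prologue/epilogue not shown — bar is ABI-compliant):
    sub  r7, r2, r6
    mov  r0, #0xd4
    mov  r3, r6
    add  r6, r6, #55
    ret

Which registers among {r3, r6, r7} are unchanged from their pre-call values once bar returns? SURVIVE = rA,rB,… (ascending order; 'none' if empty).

SURVIVE = r7

prologue: push r0 -> mem[0xab]=0x47, sp=0xab
prologue: push r7 -> mem[0xaa]=0x74, sp=0xaa
body[0] sub  r7, r2, r6 -> r7=0x8a
body[1] mov  r0, #0xd4 -> r0=0xd4
body[2] mov  r3, r6 -> r3=0xba
body[3] add  r6, r6, #55 -> r6=0xf1
epilogue: pop r7=0x74, sp=0xab
epilogue: pop r0=0x47, sp=0xac
r3: caller-saved, written=True
r6: caller-saved, written=True
r7: callee-saved, written=True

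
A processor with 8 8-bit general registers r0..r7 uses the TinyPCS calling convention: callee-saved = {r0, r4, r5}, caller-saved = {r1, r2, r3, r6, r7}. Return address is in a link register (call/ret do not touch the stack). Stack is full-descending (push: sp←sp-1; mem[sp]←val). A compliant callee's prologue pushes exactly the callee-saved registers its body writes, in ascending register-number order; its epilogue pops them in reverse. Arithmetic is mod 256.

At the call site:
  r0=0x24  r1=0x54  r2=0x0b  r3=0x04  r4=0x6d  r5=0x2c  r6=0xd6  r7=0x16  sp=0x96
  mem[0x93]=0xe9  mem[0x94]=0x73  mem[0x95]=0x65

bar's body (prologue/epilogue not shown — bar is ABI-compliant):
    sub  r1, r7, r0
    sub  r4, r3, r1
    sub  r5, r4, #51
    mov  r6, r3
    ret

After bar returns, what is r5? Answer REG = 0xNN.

prologue: push r4 -> mem[0x95]=0x6d, sp=0x95
prologue: push r5 -> mem[0x94]=0x2c, sp=0x94
body[0] sub  r1, r7, r0 -> r1=0xf2
body[1] sub  r4, r3, r1 -> r4=0x12
body[2] sub  r5, r4, #51 -> r5=0xdf
body[3] mov  r6, r3 -> r6=0x04
epilogue: pop r5=0x2c, sp=0x95
epilogue: pop r4=0x6d, sp=0x96
r5 is callee-saved -> restored

REG = 0x2c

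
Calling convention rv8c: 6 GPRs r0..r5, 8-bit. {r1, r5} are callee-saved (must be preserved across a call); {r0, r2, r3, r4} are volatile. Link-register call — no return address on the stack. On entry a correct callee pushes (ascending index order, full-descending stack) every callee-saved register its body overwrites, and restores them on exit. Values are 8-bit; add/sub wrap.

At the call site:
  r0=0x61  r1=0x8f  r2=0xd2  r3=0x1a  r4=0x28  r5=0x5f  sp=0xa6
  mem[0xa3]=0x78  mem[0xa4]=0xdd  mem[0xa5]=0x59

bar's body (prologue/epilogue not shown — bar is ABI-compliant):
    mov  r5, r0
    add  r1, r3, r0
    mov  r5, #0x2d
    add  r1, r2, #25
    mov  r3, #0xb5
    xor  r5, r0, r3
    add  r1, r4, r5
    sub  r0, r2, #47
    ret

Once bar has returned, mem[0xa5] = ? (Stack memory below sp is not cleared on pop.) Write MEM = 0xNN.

MEM = 0x8f

prologue: push r1 -> mem[0xa5]=0x8f, sp=0xa5
prologue: push r5 -> mem[0xa4]=0x5f, sp=0xa4
body[0] mov  r5, r0 -> r5=0x61
body[1] add  r1, r3, r0 -> r1=0x7b
body[2] mov  r5, #0x2d -> r5=0x2d
body[3] add  r1, r2, #25 -> r1=0xeb
body[4] mov  r3, #0xb5 -> r3=0xb5
body[5] xor  r5, r0, r3 -> r5=0xd4
body[6] add  r1, r4, r5 -> r1=0xfc
body[7] sub  r0, r2, #47 -> r0=0xa3
epilogue: pop r5=0x5f, sp=0xa5
epilogue: pop r1=0x8f, sp=0xa6
prologue pushed ['r1', 'r5'] at ['0xa5', '0xa4']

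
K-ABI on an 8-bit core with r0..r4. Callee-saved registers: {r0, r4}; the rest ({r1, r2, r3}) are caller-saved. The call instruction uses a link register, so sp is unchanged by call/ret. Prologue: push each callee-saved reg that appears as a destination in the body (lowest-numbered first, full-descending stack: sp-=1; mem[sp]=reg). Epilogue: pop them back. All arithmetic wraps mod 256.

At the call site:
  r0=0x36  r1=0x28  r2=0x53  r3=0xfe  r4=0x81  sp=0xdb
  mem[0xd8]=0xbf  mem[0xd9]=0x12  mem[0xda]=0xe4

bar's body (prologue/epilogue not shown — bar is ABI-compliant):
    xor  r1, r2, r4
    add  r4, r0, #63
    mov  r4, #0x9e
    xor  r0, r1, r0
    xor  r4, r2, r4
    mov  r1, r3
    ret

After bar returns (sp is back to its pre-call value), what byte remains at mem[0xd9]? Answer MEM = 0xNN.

MEM = 0x81

prologue: push r0 → mem[0xda]=0x36, sp=0xda
prologue: push r4 → mem[0xd9]=0x81, sp=0xd9
body[0] xor  r1, r2, r4 → r1=0xd2
body[1] add  r4, r0, #63 → r4=0x75
body[2] mov  r4, #0x9e → r4=0x9e
body[3] xor  r0, r1, r0 → r0=0xe4
body[4] xor  r4, r2, r4 → r4=0xcd
body[5] mov  r1, r3 → r1=0xfe
epilogue: pop r4=0x81, sp=0xda
epilogue: pop r0=0x36, sp=0xdb
prologue pushed ['r0', 'r4'] at ['0xda', '0xd9']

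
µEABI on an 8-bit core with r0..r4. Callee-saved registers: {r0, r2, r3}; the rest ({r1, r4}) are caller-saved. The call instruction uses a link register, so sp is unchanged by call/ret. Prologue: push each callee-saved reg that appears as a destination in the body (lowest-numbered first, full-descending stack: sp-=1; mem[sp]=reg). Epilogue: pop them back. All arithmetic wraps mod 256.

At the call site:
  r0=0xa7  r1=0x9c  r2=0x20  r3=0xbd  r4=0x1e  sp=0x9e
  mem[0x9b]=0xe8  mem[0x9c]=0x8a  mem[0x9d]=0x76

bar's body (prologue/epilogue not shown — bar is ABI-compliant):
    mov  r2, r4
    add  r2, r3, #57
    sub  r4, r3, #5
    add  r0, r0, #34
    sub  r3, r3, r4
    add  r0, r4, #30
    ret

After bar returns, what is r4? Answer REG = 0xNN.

prologue: push r0 → mem[0x9d]=0xa7, sp=0x9d
prologue: push r2 → mem[0x9c]=0x20, sp=0x9c
prologue: push r3 → mem[0x9b]=0xbd, sp=0x9b
body[0] mov  r2, r4 → r2=0x1e
body[1] add  r2, r3, #57 → r2=0xf6
body[2] sub  r4, r3, #5 → r4=0xb8
body[3] add  r0, r0, #34 → r0=0xc9
body[4] sub  r3, r3, r4 → r3=0x05
body[5] add  r0, r4, #30 → r0=0xd6
epilogue: pop r3=0xbd, sp=0x9c
epilogue: pop r2=0x20, sp=0x9d
epilogue: pop r0=0xa7, sp=0x9e
r4 is caller-saved → body value

REG = 0xb8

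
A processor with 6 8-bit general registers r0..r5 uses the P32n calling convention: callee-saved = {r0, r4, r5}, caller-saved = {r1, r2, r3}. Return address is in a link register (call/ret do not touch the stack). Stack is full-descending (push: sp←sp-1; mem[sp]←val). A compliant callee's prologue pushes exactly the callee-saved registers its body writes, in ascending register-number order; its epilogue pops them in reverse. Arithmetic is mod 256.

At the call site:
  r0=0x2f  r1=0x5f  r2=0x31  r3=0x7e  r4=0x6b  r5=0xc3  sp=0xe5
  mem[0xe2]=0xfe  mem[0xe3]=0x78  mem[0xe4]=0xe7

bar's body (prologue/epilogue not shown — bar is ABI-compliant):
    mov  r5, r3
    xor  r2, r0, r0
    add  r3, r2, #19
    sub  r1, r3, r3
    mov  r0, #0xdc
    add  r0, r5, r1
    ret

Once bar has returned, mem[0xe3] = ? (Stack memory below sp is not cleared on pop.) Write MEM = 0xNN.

prologue: push r0 → mem[0xe4]=0x2f, sp=0xe4
prologue: push r5 → mem[0xe3]=0xc3, sp=0xe3
body[0] mov  r5, r3 → r5=0x7e
body[1] xor  r2, r0, r0 → r2=0x00
body[2] add  r3, r2, #19 → r3=0x13
body[3] sub  r1, r3, r3 → r1=0x00
body[4] mov  r0, #0xdc → r0=0xdc
body[5] add  r0, r5, r1 → r0=0x7e
epilogue: pop r5=0xc3, sp=0xe4
epilogue: pop r0=0x2f, sp=0xe5
prologue pushed ['r0', 'r5'] at ['0xe4', '0xe3']

MEM = 0xc3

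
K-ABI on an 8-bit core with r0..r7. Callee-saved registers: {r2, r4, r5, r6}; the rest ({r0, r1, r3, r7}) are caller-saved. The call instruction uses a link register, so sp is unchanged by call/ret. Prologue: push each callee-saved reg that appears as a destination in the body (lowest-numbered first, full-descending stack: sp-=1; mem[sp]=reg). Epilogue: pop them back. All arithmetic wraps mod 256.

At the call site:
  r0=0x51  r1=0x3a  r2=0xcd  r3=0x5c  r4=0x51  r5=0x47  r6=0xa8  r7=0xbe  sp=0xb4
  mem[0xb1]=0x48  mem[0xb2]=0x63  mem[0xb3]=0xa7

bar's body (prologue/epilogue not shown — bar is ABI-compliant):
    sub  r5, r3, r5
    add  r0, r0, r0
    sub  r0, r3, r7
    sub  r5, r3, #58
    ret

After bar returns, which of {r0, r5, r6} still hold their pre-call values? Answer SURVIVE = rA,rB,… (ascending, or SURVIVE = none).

SURVIVE = r5,r6

prologue: push r5 -> mem[0xb3]=0x47, sp=0xb3
body[0] sub  r5, r3, r5 -> r5=0x15
body[1] add  r0, r0, r0 -> r0=0xa2
body[2] sub  r0, r3, r7 -> r0=0x9e
body[3] sub  r5, r3, #58 -> r5=0x22
epilogue: pop r5=0x47, sp=0xb4
r0: caller-saved, written=True
r5: callee-saved, written=True
r6: callee-saved, written=False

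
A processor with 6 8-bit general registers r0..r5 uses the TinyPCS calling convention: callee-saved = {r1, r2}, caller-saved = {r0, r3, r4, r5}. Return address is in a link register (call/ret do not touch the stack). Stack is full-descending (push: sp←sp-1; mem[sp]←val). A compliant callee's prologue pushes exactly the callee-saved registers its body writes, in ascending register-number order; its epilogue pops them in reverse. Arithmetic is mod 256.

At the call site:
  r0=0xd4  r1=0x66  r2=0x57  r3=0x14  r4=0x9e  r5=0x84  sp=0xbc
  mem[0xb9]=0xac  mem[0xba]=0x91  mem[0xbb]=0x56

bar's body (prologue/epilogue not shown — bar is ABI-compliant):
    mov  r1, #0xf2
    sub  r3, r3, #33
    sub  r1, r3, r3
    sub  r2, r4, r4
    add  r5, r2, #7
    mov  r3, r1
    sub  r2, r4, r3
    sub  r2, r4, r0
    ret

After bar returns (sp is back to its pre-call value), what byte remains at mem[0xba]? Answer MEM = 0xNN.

MEM = 0x57

prologue: push r1 -> mem[0xbb]=0x66, sp=0xbb
prologue: push r2 -> mem[0xba]=0x57, sp=0xba
body[0] mov  r1, #0xf2 -> r1=0xf2
body[1] sub  r3, r3, #33 -> r3=0xf3
body[2] sub  r1, r3, r3 -> r1=0x00
body[3] sub  r2, r4, r4 -> r2=0x00
body[4] add  r5, r2, #7 -> r5=0x07
body[5] mov  r3, r1 -> r3=0x00
body[6] sub  r2, r4, r3 -> r2=0x9e
body[7] sub  r2, r4, r0 -> r2=0xca
epilogue: pop r2=0x57, sp=0xbb
epilogue: pop r1=0x66, sp=0xbc
prologue pushed ['r1', 'r2'] at ['0xbb', '0xba']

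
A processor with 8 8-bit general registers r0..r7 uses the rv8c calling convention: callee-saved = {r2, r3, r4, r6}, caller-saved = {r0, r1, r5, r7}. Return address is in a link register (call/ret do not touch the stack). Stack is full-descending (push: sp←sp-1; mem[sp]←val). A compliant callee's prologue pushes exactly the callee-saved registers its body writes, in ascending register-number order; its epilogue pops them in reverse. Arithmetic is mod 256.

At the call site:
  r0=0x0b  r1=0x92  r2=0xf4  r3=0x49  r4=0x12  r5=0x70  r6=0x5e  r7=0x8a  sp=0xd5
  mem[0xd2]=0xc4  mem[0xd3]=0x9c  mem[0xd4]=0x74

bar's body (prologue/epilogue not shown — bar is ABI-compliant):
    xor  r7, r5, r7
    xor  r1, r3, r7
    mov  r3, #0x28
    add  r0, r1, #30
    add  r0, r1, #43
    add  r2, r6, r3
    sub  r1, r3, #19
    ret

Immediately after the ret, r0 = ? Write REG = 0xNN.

prologue: push r2 -> mem[0xd4]=0xf4, sp=0xd4
prologue: push r3 -> mem[0xd3]=0x49, sp=0xd3
body[0] xor  r7, r5, r7 -> r7=0xfa
body[1] xor  r1, r3, r7 -> r1=0xb3
body[2] mov  r3, #0x28 -> r3=0x28
body[3] add  r0, r1, #30 -> r0=0xd1
body[4] add  r0, r1, #43 -> r0=0xde
body[5] add  r2, r6, r3 -> r2=0x86
body[6] sub  r1, r3, #19 -> r1=0x15
epilogue: pop r3=0x49, sp=0xd4
epilogue: pop r2=0xf4, sp=0xd5
r0 is caller-saved -> body value

REG = 0xde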